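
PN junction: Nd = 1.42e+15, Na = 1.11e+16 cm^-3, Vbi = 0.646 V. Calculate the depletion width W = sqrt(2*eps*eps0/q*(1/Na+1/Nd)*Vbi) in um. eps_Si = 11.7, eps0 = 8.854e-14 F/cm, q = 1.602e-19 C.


Step 1: 1/Na + 1/Nd = 1/1.11e+16 + 1/1.42e+15 = 7.94315e-16
Step 2: 2*eps*eps0/q = 2*11.7*8.854e-14/1.602e-19 = 1.293281e+07
Step 3: W^2 = 1.293281e+07 * 7.94315e-16 * 0.646 = 6.63618e-09
Step 4: W = sqrt(6.63618e-09) = 8.146e-05 cm = 0.8146 um

0.8146


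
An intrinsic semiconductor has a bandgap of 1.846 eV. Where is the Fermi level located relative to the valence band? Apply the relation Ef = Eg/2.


Step 1: For an intrinsic semiconductor, the Fermi level sits at midgap.
Step 2: Ef = Eg / 2 = 1.846 / 2 = 0.923 eV

0.923


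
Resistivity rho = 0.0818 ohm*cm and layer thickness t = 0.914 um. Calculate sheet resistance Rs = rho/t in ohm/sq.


Step 1: Convert thickness to cm: t = 0.914 um = 9.1400e-05 cm
Step 2: Rs = rho / t = 0.0818 / 9.1400e-05
Step 3: Rs = 895.0 ohm/sq

895.0


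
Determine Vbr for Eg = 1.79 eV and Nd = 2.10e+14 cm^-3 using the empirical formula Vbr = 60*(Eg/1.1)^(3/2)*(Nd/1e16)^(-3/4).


Step 1: Eg/1.1 = 1.79/1.1 = 1.627273
Step 2: (Eg/1.1)^1.5 = 1.627273^1.5 = 2.075824
Step 3: (Nd/1e16)^(-0.75) = (0.021)^(-0.75) = 18.127400
Step 4: Vbr = 60 * 2.075824 * 18.127400 = 2257.8 V

2257.8


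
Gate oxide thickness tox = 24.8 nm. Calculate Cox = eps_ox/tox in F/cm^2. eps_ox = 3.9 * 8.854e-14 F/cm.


Step 1: eps_ox = 3.9 * 8.854e-14 = 3.45306e-13 F/cm
Step 2: tox in cm = 24.8 nm * 1e-7 = 2.4800e-06 cm
Step 3: Cox = 3.45306e-13 / 2.4800e-06 = 1.39e-07 F/cm^2

1.39e-07


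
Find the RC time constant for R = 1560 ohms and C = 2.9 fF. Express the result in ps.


Step 1: tau = R * C
Step 2: tau = 1560 * 2.9 fF = 1560 * 2.9e-15 F
Step 3: tau = 4.524e-12 s = 4.524 ps

4.524


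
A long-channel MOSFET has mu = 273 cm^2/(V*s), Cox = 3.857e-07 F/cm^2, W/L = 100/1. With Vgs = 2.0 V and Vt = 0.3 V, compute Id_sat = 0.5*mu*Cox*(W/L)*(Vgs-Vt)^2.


Step 1: Overdrive voltage Vov = Vgs - Vt = 2.0 - 0.3 = 1.7 V
Step 2: W/L = 100/1 = 100
Step 3: Id = 0.5 * 273 * 3.857e-07 * 100 * 1.7^2
Step 4: Id = 1.52e-02 A

1.52e-02


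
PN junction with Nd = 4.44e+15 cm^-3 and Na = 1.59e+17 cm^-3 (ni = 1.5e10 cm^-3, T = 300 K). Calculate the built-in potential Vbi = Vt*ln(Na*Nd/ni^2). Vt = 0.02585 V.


Step 1: Compute Na*Nd/ni^2 = 1.59e+17 * 4.44e+15 / (1.5e10)^2 = 3.1376e+12
Step 2: ln(3.1376e+12) = 28.7745
Step 3: Vbi = 0.02585 * 28.7745 = 0.744 V

0.744


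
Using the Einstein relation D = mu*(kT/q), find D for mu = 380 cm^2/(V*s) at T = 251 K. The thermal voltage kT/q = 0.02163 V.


Step 1: D = mu * (kT/q)
Step 2: D = 380 * 0.02163
Step 3: D = 8.22 cm^2/s

8.22


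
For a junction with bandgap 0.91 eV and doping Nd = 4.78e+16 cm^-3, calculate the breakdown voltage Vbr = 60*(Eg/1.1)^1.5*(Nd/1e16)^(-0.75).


Step 1: Eg/1.1 = 0.91/1.1 = 0.827273
Step 2: (Eg/1.1)^1.5 = 0.827273^1.5 = 0.752442
Step 3: (Nd/1e16)^(-0.75) = (4.78)^(-0.75) = 0.309335
Step 4: Vbr = 60 * 0.752442 * 0.309335 = 14.0 V

14.0


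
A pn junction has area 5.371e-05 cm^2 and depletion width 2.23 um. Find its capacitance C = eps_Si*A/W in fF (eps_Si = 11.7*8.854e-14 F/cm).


Step 1: eps_Si = 11.7 * 8.854e-14 = 1.035918e-12 F/cm
Step 2: W in cm = 2.23 * 1e-4 = 2.23e-04 cm
Step 3: C = 1.035918e-12 * 5.371e-05 / 2.23e-04 = 2.495029e-13 F
Step 4: C = 249.5 fF

249.5


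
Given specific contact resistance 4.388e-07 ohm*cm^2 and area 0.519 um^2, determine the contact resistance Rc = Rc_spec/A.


Step 1: Convert area to cm^2: 0.519 um^2 = 5.1900e-09 cm^2
Step 2: Rc = Rc_spec / A = 4.388e-07 / 5.1900e-09
Step 3: Rc = 8.45e+01 ohms

8.45e+01


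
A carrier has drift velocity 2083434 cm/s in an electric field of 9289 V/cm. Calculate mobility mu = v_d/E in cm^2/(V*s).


Step 1: mu = v_d / E
Step 2: mu = 2083434 / 9289
Step 3: mu = 224.29 cm^2/(V*s)

224.29


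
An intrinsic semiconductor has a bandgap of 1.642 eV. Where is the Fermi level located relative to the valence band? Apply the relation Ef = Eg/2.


Step 1: For an intrinsic semiconductor, the Fermi level sits at midgap.
Step 2: Ef = Eg / 2 = 1.642 / 2 = 0.821 eV

0.821


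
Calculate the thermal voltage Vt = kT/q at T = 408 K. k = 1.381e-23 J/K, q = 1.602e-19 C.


Step 1: kT = 1.381e-23 * 408 = 5.63448e-21 J
Step 2: Vt = kT/q = 5.63448e-21 / 1.602e-19
Step 3: Vt = 0.03517 V

0.03517


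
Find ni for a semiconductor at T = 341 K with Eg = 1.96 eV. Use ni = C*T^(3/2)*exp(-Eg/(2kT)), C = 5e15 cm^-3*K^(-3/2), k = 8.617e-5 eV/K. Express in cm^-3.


Step 1: Compute kT = 8.617e-5 * 341 = 0.02938397 eV
Step 2: Exponent = -Eg/(2kT) = -1.96/(2*0.02938397) = -33.35152
Step 3: T^(3/2) = 341^1.5 = 6296.97
Step 4: ni = 5e15 * 6296.97 * exp(-33.35152) = 1.03e+05 cm^-3

1.03e+05


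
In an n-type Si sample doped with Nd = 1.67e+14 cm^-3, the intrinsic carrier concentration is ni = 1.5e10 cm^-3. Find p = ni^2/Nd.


Step 1: Since Nd >> ni, n ≈ Nd = 1.67e+14 cm^-3
Step 2: p = ni^2 / n = (1.5e10)^2 / 1.67e+14
Step 3: p = 2.25e20 / 1.67e+14 = 1.35e+06 cm^-3

1.35e+06


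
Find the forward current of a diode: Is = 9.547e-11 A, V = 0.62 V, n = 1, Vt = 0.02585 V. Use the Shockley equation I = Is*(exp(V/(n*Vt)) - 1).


Step 1: V/(n*Vt) = 0.62/(1*0.02585) = 23.9845
Step 2: exp(23.9845) = 2.6082e+10
Step 3: I = 9.547e-11 * (2.6082e+10 - 1) = 2.49e+00 A

2.49e+00


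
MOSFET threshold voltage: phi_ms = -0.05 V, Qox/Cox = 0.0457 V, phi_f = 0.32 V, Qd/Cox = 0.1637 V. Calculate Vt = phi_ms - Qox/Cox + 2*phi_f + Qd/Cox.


Step 1: Vt = phi_ms - Qox/Cox + 2*phi_f + Qd/Cox
Step 2: Vt = -0.05 - 0.0457 + 2*0.32 + 0.1637
Step 3: Vt = -0.05 - 0.0457 + 0.64 + 0.1637
Step 4: Vt = 0.708 V

0.708


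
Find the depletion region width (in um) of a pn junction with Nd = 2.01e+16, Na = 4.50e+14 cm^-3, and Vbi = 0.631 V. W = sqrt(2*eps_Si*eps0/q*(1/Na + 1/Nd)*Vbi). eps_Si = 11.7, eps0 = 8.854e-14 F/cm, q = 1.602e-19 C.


Step 1: 1/Na + 1/Nd = 1/4.50e+14 + 1/2.01e+16 = 2.27197e-15
Step 2: 2*eps*eps0/q = 2*11.7*8.854e-14/1.602e-19 = 1.293281e+07
Step 3: W^2 = 1.293281e+07 * 2.27197e-15 * 0.631 = 1.85406e-08
Step 4: W = sqrt(1.85406e-08) = 1.362e-04 cm = 1.362 um

1.362


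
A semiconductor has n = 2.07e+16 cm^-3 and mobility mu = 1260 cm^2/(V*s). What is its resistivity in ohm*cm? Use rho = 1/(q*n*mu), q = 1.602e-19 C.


Step 1: sigma = q * n * mu = 1.602e-19 * 2.07e+16 * 1260 = 4.17834e+00 S/cm
Step 2: rho = 1 / sigma = 1 / 4.17834e+00 = 0.2393 ohm*cm

0.2393


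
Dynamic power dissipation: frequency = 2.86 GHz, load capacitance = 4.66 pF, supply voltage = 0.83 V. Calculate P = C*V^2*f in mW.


Step 1: V^2 = 0.83^2 = 0.6889 V^2
Step 2: P = C*V^2*f = 4.66e-12 F * 0.6889 * 2.86e9 Hz
Step 3: P = 9.18138364e-03 W
Step 4: P = 9.181 mW

9.181


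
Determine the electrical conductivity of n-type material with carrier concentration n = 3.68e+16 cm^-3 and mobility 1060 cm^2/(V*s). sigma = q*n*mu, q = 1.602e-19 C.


Step 1: sigma = q * n * mu
Step 2: sigma = 1.602e-19 * 3.68e+16 * 1060
Step 3: sigma = 6.249e+00 S/cm

6.249e+00


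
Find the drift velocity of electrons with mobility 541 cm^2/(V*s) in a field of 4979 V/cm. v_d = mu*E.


Step 1: v_d = mu * E
Step 2: v_d = 541 * 4979 = 2693639
Step 3: v_d = 2.69e+06 cm/s

2.69e+06


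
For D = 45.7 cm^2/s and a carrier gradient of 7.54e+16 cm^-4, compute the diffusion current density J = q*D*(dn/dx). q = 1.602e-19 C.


Step 1: J = q * D * (dn/dx)
Step 2: J = 1.602e-19 * 45.7 * 7.54e+16
Step 3: J = 5.52e-01 A/cm^2

5.52e-01


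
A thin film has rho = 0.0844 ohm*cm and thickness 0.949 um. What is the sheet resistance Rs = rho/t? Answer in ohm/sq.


Step 1: Convert thickness to cm: t = 0.949 um = 9.4900e-05 cm
Step 2: Rs = rho / t = 0.0844 / 9.4900e-05
Step 3: Rs = 889.4 ohm/sq

889.4


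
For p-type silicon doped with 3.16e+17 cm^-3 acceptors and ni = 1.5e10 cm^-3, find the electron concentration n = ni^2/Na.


Step 1: Majority hole concentration p ≈ Na = 3.16e+17 cm^-3
Step 2: n = ni^2 / Na = (1.5e10)^2 / 3.16e+17
Step 3: n = 7.12e+02 cm^-3

7.12e+02


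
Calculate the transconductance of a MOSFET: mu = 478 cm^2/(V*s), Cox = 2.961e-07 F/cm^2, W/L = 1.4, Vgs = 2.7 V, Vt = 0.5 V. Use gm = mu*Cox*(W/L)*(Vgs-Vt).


Step 1: Vov = Vgs - Vt = 2.7 - 0.5 = 2.2 V
Step 2: gm = mu * Cox * (W/L) * Vov
Step 3: gm = 478 * 2.961e-07 * 1.4 * 2.2 = 4.36e-04 S

4.36e-04


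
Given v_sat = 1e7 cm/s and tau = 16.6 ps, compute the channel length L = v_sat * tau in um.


Step 1: tau in seconds = 16.6 ps * 1e-12 = 1.6600e-11 s
Step 2: L = v_sat * tau = 1e7 * 1.6600e-11 = 1.6600e-04 cm
Step 3: L in um = 1.6600e-04 * 1e4 = 1.66 um

1.66


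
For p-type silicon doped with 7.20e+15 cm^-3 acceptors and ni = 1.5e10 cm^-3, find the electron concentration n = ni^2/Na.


Step 1: Majority hole concentration p ≈ Na = 7.20e+15 cm^-3
Step 2: n = ni^2 / Na = (1.5e10)^2 / 7.20e+15
Step 3: n = 3.13e+04 cm^-3

3.13e+04


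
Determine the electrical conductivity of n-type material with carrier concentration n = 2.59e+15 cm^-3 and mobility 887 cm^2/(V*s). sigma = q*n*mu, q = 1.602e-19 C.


Step 1: sigma = q * n * mu
Step 2: sigma = 1.602e-19 * 2.59e+15 * 887
Step 3: sigma = 3.680e-01 S/cm

3.680e-01


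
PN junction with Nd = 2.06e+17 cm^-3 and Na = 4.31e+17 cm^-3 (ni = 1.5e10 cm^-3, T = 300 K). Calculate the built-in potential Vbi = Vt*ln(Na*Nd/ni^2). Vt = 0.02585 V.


Step 1: Compute Na*Nd/ni^2 = 4.31e+17 * 2.06e+17 / (1.5e10)^2 = 3.9460e+14
Step 2: ln(3.9460e+14) = 33.6089
Step 3: Vbi = 0.02585 * 33.6089 = 0.869 V

0.869


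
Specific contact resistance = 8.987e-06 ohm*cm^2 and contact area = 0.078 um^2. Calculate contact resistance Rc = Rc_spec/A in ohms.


Step 1: Convert area to cm^2: 0.078 um^2 = 7.8000e-10 cm^2
Step 2: Rc = Rc_spec / A = 8.987e-06 / 7.8000e-10
Step 3: Rc = 1.15e+04 ohms

1.15e+04


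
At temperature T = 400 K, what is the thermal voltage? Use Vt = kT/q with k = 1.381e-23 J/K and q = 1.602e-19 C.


Step 1: kT = 1.381e-23 * 400 = 5.524e-21 J
Step 2: Vt = kT/q = 5.524e-21 / 1.602e-19
Step 3: Vt = 0.03448 V

0.03448


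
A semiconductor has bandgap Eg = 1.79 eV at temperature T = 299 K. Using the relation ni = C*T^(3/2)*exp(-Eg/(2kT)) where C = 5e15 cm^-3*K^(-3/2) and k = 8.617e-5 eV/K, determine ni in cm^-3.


Step 1: Compute kT = 8.617e-5 * 299 = 0.02576483 eV
Step 2: Exponent = -Eg/(2kT) = -1.79/(2*0.02576483) = -34.73728
Step 3: T^(3/2) = 299^1.5 = 5170.19
Step 4: ni = 5e15 * 5170.19 * exp(-34.73728) = 2.12e+04 cm^-3

2.12e+04


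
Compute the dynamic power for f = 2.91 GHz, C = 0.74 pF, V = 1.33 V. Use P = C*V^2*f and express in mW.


Step 1: V^2 = 1.33^2 = 1.7689 V^2
Step 2: P = C*V^2*f = 0.74e-12 F * 1.7689 * 2.91e9 Hz
Step 3: P = 3.80914926e-03 W
Step 4: P = 3.809 mW

3.809


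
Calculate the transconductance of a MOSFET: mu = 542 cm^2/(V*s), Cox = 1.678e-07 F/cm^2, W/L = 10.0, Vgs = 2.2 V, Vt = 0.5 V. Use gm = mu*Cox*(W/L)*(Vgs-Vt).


Step 1: Vov = Vgs - Vt = 2.2 - 0.5 = 1.7 V
Step 2: gm = mu * Cox * (W/L) * Vov
Step 3: gm = 542 * 1.678e-07 * 10.0 * 1.7 = 1.55e-03 S

1.55e-03


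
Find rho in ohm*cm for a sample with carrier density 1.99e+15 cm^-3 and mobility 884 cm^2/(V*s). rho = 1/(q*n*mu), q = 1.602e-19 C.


Step 1: sigma = q * n * mu = 1.602e-19 * 1.99e+15 * 884 = 2.81817e-01 S/cm
Step 2: rho = 1 / sigma = 1 / 2.81817e-01 = 3.548 ohm*cm

3.548


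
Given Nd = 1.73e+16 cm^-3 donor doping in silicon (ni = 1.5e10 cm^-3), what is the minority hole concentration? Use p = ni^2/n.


Step 1: Since Nd >> ni, n ≈ Nd = 1.73e+16 cm^-3
Step 2: p = ni^2 / n = (1.5e10)^2 / 1.73e+16
Step 3: p = 2.25e20 / 1.73e+16 = 1.30e+04 cm^-3

1.30e+04


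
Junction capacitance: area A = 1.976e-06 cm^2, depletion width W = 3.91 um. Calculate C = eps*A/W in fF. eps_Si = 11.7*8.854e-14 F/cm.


Step 1: eps_Si = 11.7 * 8.854e-14 = 1.035918e-12 F/cm
Step 2: W in cm = 3.91 * 1e-4 = 3.91e-04 cm
Step 3: C = 1.035918e-12 * 1.976e-06 / 3.91e-04 = 5.235228e-15 F
Step 4: C = 5.24 fF

5.24


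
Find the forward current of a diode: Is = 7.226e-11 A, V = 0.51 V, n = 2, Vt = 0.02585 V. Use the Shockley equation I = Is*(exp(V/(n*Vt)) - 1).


Step 1: V/(n*Vt) = 0.51/(2*0.02585) = 9.8646
Step 2: exp(9.8646) = 1.9237e+04
Step 3: I = 7.226e-11 * (1.9237e+04 - 1) = 1.39e-06 A

1.39e-06


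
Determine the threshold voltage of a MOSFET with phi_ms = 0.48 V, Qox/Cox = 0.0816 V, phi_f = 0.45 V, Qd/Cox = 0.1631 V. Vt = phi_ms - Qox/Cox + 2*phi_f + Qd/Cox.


Step 1: Vt = phi_ms - Qox/Cox + 2*phi_f + Qd/Cox
Step 2: Vt = 0.48 - 0.0816 + 2*0.45 + 0.1631
Step 3: Vt = 0.48 - 0.0816 + 0.9 + 0.1631
Step 4: Vt = 1.4615 V

1.4615


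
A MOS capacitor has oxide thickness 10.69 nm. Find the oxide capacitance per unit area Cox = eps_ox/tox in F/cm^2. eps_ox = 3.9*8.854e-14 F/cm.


Step 1: eps_ox = 3.9 * 8.854e-14 = 3.45306e-13 F/cm
Step 2: tox in cm = 10.69 nm * 1e-7 = 1.0690e-06 cm
Step 3: Cox = 3.45306e-13 / 1.0690e-06 = 3.23e-07 F/cm^2

3.23e-07


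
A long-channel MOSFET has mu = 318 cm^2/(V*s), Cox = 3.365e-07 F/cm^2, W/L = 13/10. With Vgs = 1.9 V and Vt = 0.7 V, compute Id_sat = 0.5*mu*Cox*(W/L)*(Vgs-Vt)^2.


Step 1: Overdrive voltage Vov = Vgs - Vt = 1.9 - 0.7 = 1.2 V
Step 2: W/L = 13/10 = 1.3
Step 3: Id = 0.5 * 318 * 3.365e-07 * 1.3 * 1.2^2
Step 4: Id = 1.00e-04 A

1.00e-04


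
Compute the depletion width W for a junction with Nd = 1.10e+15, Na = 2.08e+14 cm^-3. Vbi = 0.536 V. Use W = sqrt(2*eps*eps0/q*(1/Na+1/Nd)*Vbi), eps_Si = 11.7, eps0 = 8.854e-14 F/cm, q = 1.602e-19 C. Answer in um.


Step 1: 1/Na + 1/Nd = 1/2.08e+14 + 1/1.10e+15 = 5.71678e-15
Step 2: 2*eps*eps0/q = 2*11.7*8.854e-14/1.602e-19 = 1.293281e+07
Step 3: W^2 = 1.293281e+07 * 5.71678e-15 * 0.536 = 3.96286e-08
Step 4: W = sqrt(3.96286e-08) = 1.991e-04 cm = 1.991 um

1.991


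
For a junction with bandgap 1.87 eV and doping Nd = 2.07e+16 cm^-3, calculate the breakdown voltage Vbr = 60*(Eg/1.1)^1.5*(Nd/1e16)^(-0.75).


Step 1: Eg/1.1 = 1.87/1.1 = 1.700000
Step 2: (Eg/1.1)^1.5 = 1.700000^1.5 = 2.216529
Step 3: (Nd/1e16)^(-0.75) = (2.07)^(-0.75) = 0.579458
Step 4: Vbr = 60 * 2.216529 * 0.579458 = 77.1 V

77.1


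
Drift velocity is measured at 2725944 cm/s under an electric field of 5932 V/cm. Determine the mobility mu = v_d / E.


Step 1: mu = v_d / E
Step 2: mu = 2725944 / 5932
Step 3: mu = 459.53 cm^2/(V*s)

459.53


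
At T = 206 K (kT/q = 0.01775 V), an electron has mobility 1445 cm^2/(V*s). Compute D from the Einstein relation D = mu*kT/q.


Step 1: D = mu * (kT/q)
Step 2: D = 1445 * 0.01775
Step 3: D = 25.65 cm^2/s

25.65


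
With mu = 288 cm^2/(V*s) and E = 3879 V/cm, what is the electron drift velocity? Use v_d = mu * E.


Step 1: v_d = mu * E
Step 2: v_d = 288 * 3879 = 1117152
Step 3: v_d = 1.12e+06 cm/s

1.12e+06


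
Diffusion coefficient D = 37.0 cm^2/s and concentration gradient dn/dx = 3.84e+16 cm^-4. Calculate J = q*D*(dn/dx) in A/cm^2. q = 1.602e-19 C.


Step 1: J = q * D * (dn/dx)
Step 2: J = 1.602e-19 * 37.0 * 3.84e+16
Step 3: J = 2.28e-01 A/cm^2

2.28e-01


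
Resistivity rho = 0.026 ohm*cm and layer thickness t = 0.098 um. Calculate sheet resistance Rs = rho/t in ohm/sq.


Step 1: Convert thickness to cm: t = 0.098 um = 9.8000e-06 cm
Step 2: Rs = rho / t = 0.026 / 9.8000e-06
Step 3: Rs = 2653.1 ohm/sq

2653.1


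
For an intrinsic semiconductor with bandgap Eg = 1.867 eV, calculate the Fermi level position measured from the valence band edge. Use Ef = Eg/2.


Step 1: For an intrinsic semiconductor, the Fermi level sits at midgap.
Step 2: Ef = Eg / 2 = 1.867 / 2 = 0.9335 eV

0.9335


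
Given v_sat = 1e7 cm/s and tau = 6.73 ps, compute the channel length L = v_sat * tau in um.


Step 1: tau in seconds = 6.73 ps * 1e-12 = 6.7300e-12 s
Step 2: L = v_sat * tau = 1e7 * 6.7300e-12 = 6.7300e-05 cm
Step 3: L in um = 6.7300e-05 * 1e4 = 0.673 um

0.673


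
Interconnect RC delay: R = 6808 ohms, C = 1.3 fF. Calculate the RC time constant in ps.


Step 1: tau = R * C
Step 2: tau = 6808 * 1.3 fF = 6808 * 1.3e-15 F
Step 3: tau = 8.8504e-12 s = 8.8504 ps

8.8504


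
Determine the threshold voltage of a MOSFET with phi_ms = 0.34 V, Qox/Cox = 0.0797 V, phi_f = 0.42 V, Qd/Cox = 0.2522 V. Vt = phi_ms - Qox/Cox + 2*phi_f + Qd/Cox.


Step 1: Vt = phi_ms - Qox/Cox + 2*phi_f + Qd/Cox
Step 2: Vt = 0.34 - 0.0797 + 2*0.42 + 0.2522
Step 3: Vt = 0.34 - 0.0797 + 0.84 + 0.2522
Step 4: Vt = 1.3525 V

1.3525


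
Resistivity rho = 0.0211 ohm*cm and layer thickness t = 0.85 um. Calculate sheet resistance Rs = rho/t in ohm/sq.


Step 1: Convert thickness to cm: t = 0.85 um = 8.5000e-05 cm
Step 2: Rs = rho / t = 0.0211 / 8.5000e-05
Step 3: Rs = 248.2 ohm/sq

248.2


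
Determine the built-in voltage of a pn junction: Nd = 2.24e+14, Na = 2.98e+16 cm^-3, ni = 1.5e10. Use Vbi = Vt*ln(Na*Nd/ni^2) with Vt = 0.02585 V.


Step 1: Compute Na*Nd/ni^2 = 2.98e+16 * 2.24e+14 / (1.5e10)^2 = 2.9668e+10
Step 2: ln(2.9668e+10) = 24.1133
Step 3: Vbi = 0.02585 * 24.1133 = 0.623 V

0.623


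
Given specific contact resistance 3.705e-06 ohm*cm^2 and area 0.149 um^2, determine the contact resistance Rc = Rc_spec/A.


Step 1: Convert area to cm^2: 0.149 um^2 = 1.4900e-09 cm^2
Step 2: Rc = Rc_spec / A = 3.705e-06 / 1.4900e-09
Step 3: Rc = 2.49e+03 ohms

2.49e+03


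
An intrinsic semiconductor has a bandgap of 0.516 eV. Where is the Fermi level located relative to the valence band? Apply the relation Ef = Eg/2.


Step 1: For an intrinsic semiconductor, the Fermi level sits at midgap.
Step 2: Ef = Eg / 2 = 0.516 / 2 = 0.258 eV

0.258


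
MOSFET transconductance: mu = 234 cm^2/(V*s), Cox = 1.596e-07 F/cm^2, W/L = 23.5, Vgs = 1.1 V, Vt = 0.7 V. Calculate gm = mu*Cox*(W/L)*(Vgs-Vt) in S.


Step 1: Vov = Vgs - Vt = 1.1 - 0.7 = 0.4 V
Step 2: gm = mu * Cox * (W/L) * Vov
Step 3: gm = 234 * 1.596e-07 * 23.5 * 0.4 = 3.51e-04 S

3.51e-04


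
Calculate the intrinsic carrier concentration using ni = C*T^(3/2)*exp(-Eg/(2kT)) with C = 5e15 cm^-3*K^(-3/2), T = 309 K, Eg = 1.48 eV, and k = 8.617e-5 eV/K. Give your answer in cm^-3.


Step 1: Compute kT = 8.617e-5 * 309 = 0.02662653 eV
Step 2: Exponent = -Eg/(2kT) = -1.48/(2*0.02662653) = -27.79183
Step 3: T^(3/2) = 309^1.5 = 5431.72
Step 4: ni = 5e15 * 5431.72 * exp(-27.79183) = 2.31e+07 cm^-3

2.31e+07


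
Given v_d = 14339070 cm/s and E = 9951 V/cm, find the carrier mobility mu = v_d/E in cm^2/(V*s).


Step 1: mu = v_d / E
Step 2: mu = 14339070 / 9951
Step 3: mu = 1440.97 cm^2/(V*s)

1440.97


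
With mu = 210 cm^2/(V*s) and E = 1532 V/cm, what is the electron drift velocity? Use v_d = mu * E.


Step 1: v_d = mu * E
Step 2: v_d = 210 * 1532 = 321720
Step 3: v_d = 3.22e+05 cm/s

3.22e+05


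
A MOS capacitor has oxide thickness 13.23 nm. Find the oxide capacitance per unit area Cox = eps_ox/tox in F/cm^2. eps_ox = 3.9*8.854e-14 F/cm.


Step 1: eps_ox = 3.9 * 8.854e-14 = 3.45306e-13 F/cm
Step 2: tox in cm = 13.23 nm * 1e-7 = 1.3230e-06 cm
Step 3: Cox = 3.45306e-13 / 1.3230e-06 = 2.61e-07 F/cm^2

2.61e-07


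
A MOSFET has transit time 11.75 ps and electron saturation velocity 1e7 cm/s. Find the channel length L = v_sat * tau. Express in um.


Step 1: tau in seconds = 11.75 ps * 1e-12 = 1.1750e-11 s
Step 2: L = v_sat * tau = 1e7 * 1.1750e-11 = 1.1750e-04 cm
Step 3: L in um = 1.1750e-04 * 1e4 = 1.175 um

1.175


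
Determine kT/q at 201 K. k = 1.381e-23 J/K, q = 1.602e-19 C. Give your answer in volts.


Step 1: kT = 1.381e-23 * 201 = 2.77581e-21 J
Step 2: Vt = kT/q = 2.77581e-21 / 1.602e-19
Step 3: Vt = 0.01733 V

0.01733


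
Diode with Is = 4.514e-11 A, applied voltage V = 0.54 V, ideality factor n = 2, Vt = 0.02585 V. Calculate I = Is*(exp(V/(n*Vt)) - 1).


Step 1: V/(n*Vt) = 0.54/(2*0.02585) = 10.4449
Step 2: exp(10.4449) = 3.4369e+04
Step 3: I = 4.514e-11 * (3.4369e+04 - 1) = 1.55e-06 A

1.55e-06


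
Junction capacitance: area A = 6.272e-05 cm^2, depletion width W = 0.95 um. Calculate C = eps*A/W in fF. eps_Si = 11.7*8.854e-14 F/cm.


Step 1: eps_Si = 11.7 * 8.854e-14 = 1.035918e-12 F/cm
Step 2: W in cm = 0.95 * 1e-4 = 9.50e-05 cm
Step 3: C = 1.035918e-12 * 6.272e-05 / 9.50e-05 = 6.839240e-13 F
Step 4: C = 683.92 fF

683.92


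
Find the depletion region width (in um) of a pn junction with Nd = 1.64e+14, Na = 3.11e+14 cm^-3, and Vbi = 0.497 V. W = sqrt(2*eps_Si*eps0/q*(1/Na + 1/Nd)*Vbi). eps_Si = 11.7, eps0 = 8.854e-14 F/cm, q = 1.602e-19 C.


Step 1: 1/Na + 1/Nd = 1/3.11e+14 + 1/1.64e+14 = 9.31300e-15
Step 2: 2*eps*eps0/q = 2*11.7*8.854e-14/1.602e-19 = 1.293281e+07
Step 3: W^2 = 1.293281e+07 * 9.31300e-15 * 0.497 = 5.98603e-08
Step 4: W = sqrt(5.98603e-08) = 2.447e-04 cm = 2.447 um

2.447


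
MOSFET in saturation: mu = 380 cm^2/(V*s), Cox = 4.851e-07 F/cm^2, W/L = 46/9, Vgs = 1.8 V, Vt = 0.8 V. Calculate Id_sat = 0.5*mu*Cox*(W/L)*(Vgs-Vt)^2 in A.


Step 1: Overdrive voltage Vov = Vgs - Vt = 1.8 - 0.8 = 1.0 V
Step 2: W/L = 46/9 = 5.11111
Step 3: Id = 0.5 * 380 * 4.851e-07 * 5.11111 * 1.0^2
Step 4: Id = 4.71e-04 A

4.71e-04


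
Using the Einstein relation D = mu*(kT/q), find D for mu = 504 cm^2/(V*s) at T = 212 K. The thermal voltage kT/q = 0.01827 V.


Step 1: D = mu * (kT/q)
Step 2: D = 504 * 0.01827
Step 3: D = 9.21 cm^2/s

9.21


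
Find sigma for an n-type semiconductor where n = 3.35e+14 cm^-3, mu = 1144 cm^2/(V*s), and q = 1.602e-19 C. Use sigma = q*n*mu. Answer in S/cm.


Step 1: sigma = q * n * mu
Step 2: sigma = 1.602e-19 * 3.35e+14 * 1144
Step 3: sigma = 6.140e-02 S/cm

6.140e-02


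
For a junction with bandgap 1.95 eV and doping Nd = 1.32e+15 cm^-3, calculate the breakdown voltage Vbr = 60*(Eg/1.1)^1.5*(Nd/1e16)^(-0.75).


Step 1: Eg/1.1 = 1.95/1.1 = 1.772727
Step 2: (Eg/1.1)^1.5 = 1.772727^1.5 = 2.360276
Step 3: (Nd/1e16)^(-0.75) = (0.132)^(-0.75) = 4.566354
Step 4: Vbr = 60 * 2.360276 * 4.566354 = 646.7 V

646.7


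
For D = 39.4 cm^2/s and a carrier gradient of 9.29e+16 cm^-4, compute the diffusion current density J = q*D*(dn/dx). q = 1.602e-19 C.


Step 1: J = q * D * (dn/dx)
Step 2: J = 1.602e-19 * 39.4 * 9.29e+16
Step 3: J = 5.86e-01 A/cm^2

5.86e-01


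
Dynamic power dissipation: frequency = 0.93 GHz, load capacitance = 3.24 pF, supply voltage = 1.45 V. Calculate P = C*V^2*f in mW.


Step 1: V^2 = 1.45^2 = 2.1025 V^2
Step 2: P = C*V^2*f = 3.24e-12 F * 2.1025 * 0.93e9 Hz
Step 3: P = 6.335253e-03 W
Step 4: P = 6.335 mW

6.335


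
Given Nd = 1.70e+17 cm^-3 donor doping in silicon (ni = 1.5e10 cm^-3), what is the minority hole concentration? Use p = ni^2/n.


Step 1: Since Nd >> ni, n ≈ Nd = 1.70e+17 cm^-3
Step 2: p = ni^2 / n = (1.5e10)^2 / 1.70e+17
Step 3: p = 2.25e20 / 1.70e+17 = 1.32e+03 cm^-3

1.32e+03


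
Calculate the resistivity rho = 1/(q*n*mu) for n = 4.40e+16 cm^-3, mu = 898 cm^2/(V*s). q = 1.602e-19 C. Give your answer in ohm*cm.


Step 1: sigma = q * n * mu = 1.602e-19 * 4.40e+16 * 898 = 6.32982e+00 S/cm
Step 2: rho = 1 / sigma = 1 / 6.32982e+00 = 0.158 ohm*cm

0.158


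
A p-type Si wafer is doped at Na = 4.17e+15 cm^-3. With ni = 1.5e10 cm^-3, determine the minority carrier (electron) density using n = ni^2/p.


Step 1: Majority hole concentration p ≈ Na = 4.17e+15 cm^-3
Step 2: n = ni^2 / Na = (1.5e10)^2 / 4.17e+15
Step 3: n = 5.40e+04 cm^-3

5.40e+04


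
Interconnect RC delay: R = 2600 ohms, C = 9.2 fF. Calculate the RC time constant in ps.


Step 1: tau = R * C
Step 2: tau = 2600 * 9.2 fF = 2600 * 9.2e-15 F
Step 3: tau = 2.392e-11 s = 23.92 ps

23.92


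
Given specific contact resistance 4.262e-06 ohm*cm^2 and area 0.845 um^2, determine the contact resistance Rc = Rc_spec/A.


Step 1: Convert area to cm^2: 0.845 um^2 = 8.4500e-09 cm^2
Step 2: Rc = Rc_spec / A = 4.262e-06 / 8.4500e-09
Step 3: Rc = 5.04e+02 ohms

5.04e+02


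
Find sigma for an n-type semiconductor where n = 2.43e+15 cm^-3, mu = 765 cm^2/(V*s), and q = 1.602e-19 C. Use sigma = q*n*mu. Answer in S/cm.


Step 1: sigma = q * n * mu
Step 2: sigma = 1.602e-19 * 2.43e+15 * 765
Step 3: sigma = 2.978e-01 S/cm

2.978e-01


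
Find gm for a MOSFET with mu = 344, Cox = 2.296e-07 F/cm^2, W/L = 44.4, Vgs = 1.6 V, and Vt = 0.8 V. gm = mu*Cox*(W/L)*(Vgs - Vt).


Step 1: Vov = Vgs - Vt = 1.6 - 0.8 = 0.8 V
Step 2: gm = mu * Cox * (W/L) * Vov
Step 3: gm = 344 * 2.296e-07 * 44.4 * 0.8 = 2.81e-03 S

2.81e-03


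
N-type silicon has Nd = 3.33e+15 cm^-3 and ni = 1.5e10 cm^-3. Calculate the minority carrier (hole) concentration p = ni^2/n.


Step 1: Since Nd >> ni, n ≈ Nd = 3.33e+15 cm^-3
Step 2: p = ni^2 / n = (1.5e10)^2 / 3.33e+15
Step 3: p = 2.25e20 / 3.33e+15 = 6.76e+04 cm^-3

6.76e+04


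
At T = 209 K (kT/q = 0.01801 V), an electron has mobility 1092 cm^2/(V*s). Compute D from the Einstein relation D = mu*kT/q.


Step 1: D = mu * (kT/q)
Step 2: D = 1092 * 0.01801
Step 3: D = 19.67 cm^2/s

19.67


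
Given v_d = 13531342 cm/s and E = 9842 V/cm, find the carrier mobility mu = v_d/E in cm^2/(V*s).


Step 1: mu = v_d / E
Step 2: mu = 13531342 / 9842
Step 3: mu = 1374.86 cm^2/(V*s)

1374.86


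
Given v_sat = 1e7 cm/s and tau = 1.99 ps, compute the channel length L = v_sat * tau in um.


Step 1: tau in seconds = 1.99 ps * 1e-12 = 1.9900e-12 s
Step 2: L = v_sat * tau = 1e7 * 1.9900e-12 = 1.9900e-05 cm
Step 3: L in um = 1.9900e-05 * 1e4 = 0.199 um

0.199


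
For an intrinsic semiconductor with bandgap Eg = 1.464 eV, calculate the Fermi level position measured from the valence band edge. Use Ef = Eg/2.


Step 1: For an intrinsic semiconductor, the Fermi level sits at midgap.
Step 2: Ef = Eg / 2 = 1.464 / 2 = 0.732 eV

0.732


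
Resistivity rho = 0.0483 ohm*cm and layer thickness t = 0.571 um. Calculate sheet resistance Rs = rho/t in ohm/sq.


Step 1: Convert thickness to cm: t = 0.571 um = 5.7100e-05 cm
Step 2: Rs = rho / t = 0.0483 / 5.7100e-05
Step 3: Rs = 845.9 ohm/sq

845.9


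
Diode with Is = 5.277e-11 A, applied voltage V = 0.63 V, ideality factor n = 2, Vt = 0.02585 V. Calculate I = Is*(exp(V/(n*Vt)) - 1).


Step 1: V/(n*Vt) = 0.63/(2*0.02585) = 12.1857
Step 2: exp(12.1857) = 1.9597e+05
Step 3: I = 5.277e-11 * (1.9597e+05 - 1) = 1.03e-05 A

1.03e-05


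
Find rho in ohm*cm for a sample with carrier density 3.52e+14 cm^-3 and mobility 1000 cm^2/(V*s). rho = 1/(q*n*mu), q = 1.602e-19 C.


Step 1: sigma = q * n * mu = 1.602e-19 * 3.52e+14 * 1000 = 5.63904e-02 S/cm
Step 2: rho = 1 / sigma = 1 / 5.63904e-02 = 17.73 ohm*cm

17.73


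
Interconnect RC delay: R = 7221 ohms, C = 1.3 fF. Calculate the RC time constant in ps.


Step 1: tau = R * C
Step 2: tau = 7221 * 1.3 fF = 7221 * 1.3e-15 F
Step 3: tau = 9.3873e-12 s = 9.3873 ps

9.3873


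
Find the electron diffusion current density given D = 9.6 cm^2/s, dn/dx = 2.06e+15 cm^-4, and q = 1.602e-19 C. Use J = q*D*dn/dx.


Step 1: J = q * D * (dn/dx)
Step 2: J = 1.602e-19 * 9.6 * 2.06e+15
Step 3: J = 3.17e-03 A/cm^2

3.17e-03


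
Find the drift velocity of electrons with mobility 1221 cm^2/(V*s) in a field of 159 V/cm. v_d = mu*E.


Step 1: v_d = mu * E
Step 2: v_d = 1221 * 159 = 194139
Step 3: v_d = 1.94e+05 cm/s

1.94e+05


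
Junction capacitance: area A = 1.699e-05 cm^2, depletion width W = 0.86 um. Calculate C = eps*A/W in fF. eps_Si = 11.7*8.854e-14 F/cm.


Step 1: eps_Si = 11.7 * 8.854e-14 = 1.035918e-12 F/cm
Step 2: W in cm = 0.86 * 1e-4 = 8.60e-05 cm
Step 3: C = 1.035918e-12 * 1.699e-05 / 8.60e-05 = 2.046540e-13 F
Step 4: C = 204.65 fF

204.65


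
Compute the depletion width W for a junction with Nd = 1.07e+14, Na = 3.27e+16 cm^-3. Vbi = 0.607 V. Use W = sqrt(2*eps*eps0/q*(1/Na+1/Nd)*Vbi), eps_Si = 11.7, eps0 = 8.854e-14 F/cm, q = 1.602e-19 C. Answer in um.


Step 1: 1/Na + 1/Nd = 1/3.27e+16 + 1/1.07e+14 = 9.37638e-15
Step 2: 2*eps*eps0/q = 2*11.7*8.854e-14/1.602e-19 = 1.293281e+07
Step 3: W^2 = 1.293281e+07 * 9.37638e-15 * 0.607 = 7.36066e-08
Step 4: W = sqrt(7.36066e-08) = 2.713e-04 cm = 2.713 um

2.713


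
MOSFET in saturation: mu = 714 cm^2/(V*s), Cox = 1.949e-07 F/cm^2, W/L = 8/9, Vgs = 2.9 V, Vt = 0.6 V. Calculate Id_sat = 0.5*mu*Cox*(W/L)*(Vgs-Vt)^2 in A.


Step 1: Overdrive voltage Vov = Vgs - Vt = 2.9 - 0.6 = 2.3 V
Step 2: W/L = 8/9 = 0.888889
Step 3: Id = 0.5 * 714 * 1.949e-07 * 0.888889 * 2.3^2
Step 4: Id = 3.27e-04 A

3.27e-04


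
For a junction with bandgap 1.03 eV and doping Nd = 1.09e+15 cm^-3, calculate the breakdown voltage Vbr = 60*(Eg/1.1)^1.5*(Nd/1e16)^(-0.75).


Step 1: Eg/1.1 = 1.03/1.1 = 0.936364
Step 2: (Eg/1.1)^1.5 = 0.936364^1.5 = 0.906081
Step 3: (Nd/1e16)^(-0.75) = (0.109)^(-0.75) = 5.271450
Step 4: Vbr = 60 * 0.906081 * 5.271450 = 286.6 V

286.6


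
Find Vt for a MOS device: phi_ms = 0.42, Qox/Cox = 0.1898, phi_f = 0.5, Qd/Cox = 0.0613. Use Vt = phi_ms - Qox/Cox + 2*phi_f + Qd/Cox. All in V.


Step 1: Vt = phi_ms - Qox/Cox + 2*phi_f + Qd/Cox
Step 2: Vt = 0.42 - 0.1898 + 2*0.5 + 0.0613
Step 3: Vt = 0.42 - 0.1898 + 1.0 + 0.0613
Step 4: Vt = 1.2915 V

1.2915


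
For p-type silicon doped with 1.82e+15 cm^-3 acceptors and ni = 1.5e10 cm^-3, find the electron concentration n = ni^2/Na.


Step 1: Majority hole concentration p ≈ Na = 1.82e+15 cm^-3
Step 2: n = ni^2 / Na = (1.5e10)^2 / 1.82e+15
Step 3: n = 1.24e+05 cm^-3

1.24e+05


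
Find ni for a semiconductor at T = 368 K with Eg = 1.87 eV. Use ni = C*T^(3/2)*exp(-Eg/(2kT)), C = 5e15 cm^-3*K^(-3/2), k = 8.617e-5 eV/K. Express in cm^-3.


Step 1: Compute kT = 8.617e-5 * 368 = 0.03171056 eV
Step 2: Exponent = -Eg/(2kT) = -1.87/(2*0.03171056) = -29.48545
Step 3: T^(3/2) = 368^1.5 = 7059.46
Step 4: ni = 5e15 * 7059.46 * exp(-29.48545) = 5.53e+06 cm^-3

5.53e+06


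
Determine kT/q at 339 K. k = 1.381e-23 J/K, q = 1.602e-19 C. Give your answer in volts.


Step 1: kT = 1.381e-23 * 339 = 4.68159e-21 J
Step 2: Vt = kT/q = 4.68159e-21 / 1.602e-19
Step 3: Vt = 0.02922 V

0.02922


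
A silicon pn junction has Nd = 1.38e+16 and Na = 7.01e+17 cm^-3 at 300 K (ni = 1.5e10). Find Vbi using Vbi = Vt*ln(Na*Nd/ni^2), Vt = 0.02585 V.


Step 1: Compute Na*Nd/ni^2 = 7.01e+17 * 1.38e+16 / (1.5e10)^2 = 4.2995e+13
Step 2: ln(4.2995e+13) = 31.3921
Step 3: Vbi = 0.02585 * 31.3921 = 0.811 V

0.811


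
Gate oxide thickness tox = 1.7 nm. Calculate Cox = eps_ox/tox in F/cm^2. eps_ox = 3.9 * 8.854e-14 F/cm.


Step 1: eps_ox = 3.9 * 8.854e-14 = 3.45306e-13 F/cm
Step 2: tox in cm = 1.7 nm * 1e-7 = 1.7000e-07 cm
Step 3: Cox = 3.45306e-13 / 1.7000e-07 = 2.03e-06 F/cm^2

2.03e-06


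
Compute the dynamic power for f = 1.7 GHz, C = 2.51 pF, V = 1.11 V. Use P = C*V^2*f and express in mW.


Step 1: V^2 = 1.11^2 = 1.2321 V^2
Step 2: P = C*V^2*f = 2.51e-12 F * 1.2321 * 1.7e9 Hz
Step 3: P = 5.2573707e-03 W
Step 4: P = 5.257 mW

5.257


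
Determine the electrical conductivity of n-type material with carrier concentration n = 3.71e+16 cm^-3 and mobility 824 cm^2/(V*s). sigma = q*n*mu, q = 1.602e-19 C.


Step 1: sigma = q * n * mu
Step 2: sigma = 1.602e-19 * 3.71e+16 * 824
Step 3: sigma = 4.897e+00 S/cm

4.897e+00


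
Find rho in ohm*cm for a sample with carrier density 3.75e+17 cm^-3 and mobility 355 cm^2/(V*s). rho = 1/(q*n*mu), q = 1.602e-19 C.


Step 1: sigma = q * n * mu = 1.602e-19 * 3.75e+17 * 355 = 2.13266e+01 S/cm
Step 2: rho = 1 / sigma = 1 / 2.13266e+01 = 0.04689 ohm*cm

0.04689


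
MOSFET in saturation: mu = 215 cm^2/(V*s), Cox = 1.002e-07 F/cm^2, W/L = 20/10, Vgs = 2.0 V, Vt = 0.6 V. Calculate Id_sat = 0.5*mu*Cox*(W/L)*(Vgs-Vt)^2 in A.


Step 1: Overdrive voltage Vov = Vgs - Vt = 2.0 - 0.6 = 1.4 V
Step 2: W/L = 20/10 = 2
Step 3: Id = 0.5 * 215 * 1.002e-07 * 2 * 1.4^2
Step 4: Id = 4.22e-05 A

4.22e-05


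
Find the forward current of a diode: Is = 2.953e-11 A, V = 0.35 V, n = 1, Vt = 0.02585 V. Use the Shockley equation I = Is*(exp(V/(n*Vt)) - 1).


Step 1: V/(n*Vt) = 0.35/(1*0.02585) = 13.5397
Step 2: exp(13.5397) = 7.5896e+05
Step 3: I = 2.953e-11 * (7.5896e+05 - 1) = 2.24e-05 A

2.24e-05


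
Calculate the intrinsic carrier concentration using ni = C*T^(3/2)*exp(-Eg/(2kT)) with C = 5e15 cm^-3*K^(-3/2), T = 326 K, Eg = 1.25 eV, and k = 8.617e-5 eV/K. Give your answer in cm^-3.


Step 1: Compute kT = 8.617e-5 * 326 = 0.02809142 eV
Step 2: Exponent = -Eg/(2kT) = -1.25/(2*0.02809142) = -22.24879
Step 3: T^(3/2) = 326^1.5 = 5886.08
Step 4: ni = 5e15 * 5886.08 * exp(-22.24879) = 6.40e+09 cm^-3

6.40e+09


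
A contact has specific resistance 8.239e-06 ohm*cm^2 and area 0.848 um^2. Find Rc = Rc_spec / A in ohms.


Step 1: Convert area to cm^2: 0.848 um^2 = 8.4800e-09 cm^2
Step 2: Rc = Rc_spec / A = 8.239e-06 / 8.4800e-09
Step 3: Rc = 9.72e+02 ohms

9.72e+02


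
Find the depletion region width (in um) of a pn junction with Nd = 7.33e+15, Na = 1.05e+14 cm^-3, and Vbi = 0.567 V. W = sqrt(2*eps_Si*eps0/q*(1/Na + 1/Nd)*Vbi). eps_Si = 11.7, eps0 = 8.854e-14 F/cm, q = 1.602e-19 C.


Step 1: 1/Na + 1/Nd = 1/1.05e+14 + 1/7.33e+15 = 9.66024e-15
Step 2: 2*eps*eps0/q = 2*11.7*8.854e-14/1.602e-19 = 1.293281e+07
Step 3: W^2 = 1.293281e+07 * 9.66024e-15 * 0.567 = 7.08376e-08
Step 4: W = sqrt(7.08376e-08) = 2.662e-04 cm = 2.662 um

2.662


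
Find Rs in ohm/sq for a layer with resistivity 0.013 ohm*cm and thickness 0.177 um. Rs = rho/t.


Step 1: Convert thickness to cm: t = 0.177 um = 1.7700e-05 cm
Step 2: Rs = rho / t = 0.013 / 1.7700e-05
Step 3: Rs = 734.5 ohm/sq

734.5


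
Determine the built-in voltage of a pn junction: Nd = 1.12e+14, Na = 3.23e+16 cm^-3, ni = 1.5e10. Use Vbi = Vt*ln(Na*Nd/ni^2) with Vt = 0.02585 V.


Step 1: Compute Na*Nd/ni^2 = 3.23e+16 * 1.12e+14 / (1.5e10)^2 = 1.6078e+10
Step 2: ln(1.6078e+10) = 23.5007
Step 3: Vbi = 0.02585 * 23.5007 = 0.607 V

0.607


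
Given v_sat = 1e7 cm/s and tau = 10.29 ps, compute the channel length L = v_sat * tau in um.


Step 1: tau in seconds = 10.29 ps * 1e-12 = 1.0290e-11 s
Step 2: L = v_sat * tau = 1e7 * 1.0290e-11 = 1.0290e-04 cm
Step 3: L in um = 1.0290e-04 * 1e4 = 1.029 um

1.029


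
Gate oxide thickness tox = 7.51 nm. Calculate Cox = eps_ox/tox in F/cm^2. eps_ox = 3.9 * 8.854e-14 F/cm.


Step 1: eps_ox = 3.9 * 8.854e-14 = 3.45306e-13 F/cm
Step 2: tox in cm = 7.51 nm * 1e-7 = 7.5100e-07 cm
Step 3: Cox = 3.45306e-13 / 7.5100e-07 = 4.60e-07 F/cm^2

4.60e-07


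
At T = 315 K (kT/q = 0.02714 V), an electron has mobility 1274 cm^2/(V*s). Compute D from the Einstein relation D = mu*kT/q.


Step 1: D = mu * (kT/q)
Step 2: D = 1274 * 0.02714
Step 3: D = 34.58 cm^2/s

34.58


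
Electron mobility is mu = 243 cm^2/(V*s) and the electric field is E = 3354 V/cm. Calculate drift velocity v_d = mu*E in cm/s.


Step 1: v_d = mu * E
Step 2: v_d = 243 * 3354 = 815022
Step 3: v_d = 8.15e+05 cm/s

8.15e+05


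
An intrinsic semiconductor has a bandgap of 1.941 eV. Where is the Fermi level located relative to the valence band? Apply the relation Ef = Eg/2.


Step 1: For an intrinsic semiconductor, the Fermi level sits at midgap.
Step 2: Ef = Eg / 2 = 1.941 / 2 = 0.9705 eV

0.9705


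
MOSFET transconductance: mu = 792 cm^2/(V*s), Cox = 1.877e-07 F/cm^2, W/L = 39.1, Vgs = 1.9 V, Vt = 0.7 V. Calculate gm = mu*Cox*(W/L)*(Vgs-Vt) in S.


Step 1: Vov = Vgs - Vt = 1.9 - 0.7 = 1.2 V
Step 2: gm = mu * Cox * (W/L) * Vov
Step 3: gm = 792 * 1.877e-07 * 39.1 * 1.2 = 6.98e-03 S

6.98e-03


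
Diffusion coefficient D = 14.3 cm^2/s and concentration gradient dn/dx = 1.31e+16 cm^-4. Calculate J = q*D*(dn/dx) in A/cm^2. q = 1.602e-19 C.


Step 1: J = q * D * (dn/dx)
Step 2: J = 1.602e-19 * 14.3 * 1.31e+16
Step 3: J = 3.00e-02 A/cm^2

3.00e-02


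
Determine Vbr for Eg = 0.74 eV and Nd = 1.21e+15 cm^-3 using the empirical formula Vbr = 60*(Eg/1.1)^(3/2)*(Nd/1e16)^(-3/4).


Step 1: Eg/1.1 = 0.74/1.1 = 0.672727
Step 2: (Eg/1.1)^1.5 = 0.672727^1.5 = 0.551770
Step 3: (Nd/1e16)^(-0.75) = (0.121)^(-0.75) = 4.874286
Step 4: Vbr = 60 * 0.551770 * 4.874286 = 161.4 V

161.4


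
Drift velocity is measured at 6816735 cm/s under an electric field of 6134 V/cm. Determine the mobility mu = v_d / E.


Step 1: mu = v_d / E
Step 2: mu = 6816735 / 6134
Step 3: mu = 1111.3 cm^2/(V*s)

1111.3


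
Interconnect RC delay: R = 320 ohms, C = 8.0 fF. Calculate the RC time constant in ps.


Step 1: tau = R * C
Step 2: tau = 320 * 8.0 fF = 320 * 8.0e-15 F
Step 3: tau = 2.56e-12 s = 2.56 ps

2.56


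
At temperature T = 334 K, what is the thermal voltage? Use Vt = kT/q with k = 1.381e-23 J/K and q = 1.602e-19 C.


Step 1: kT = 1.381e-23 * 334 = 4.61254e-21 J
Step 2: Vt = kT/q = 4.61254e-21 / 1.602e-19
Step 3: Vt = 0.02879 V

0.02879


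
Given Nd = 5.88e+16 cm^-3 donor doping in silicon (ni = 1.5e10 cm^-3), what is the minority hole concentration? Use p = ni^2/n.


Step 1: Since Nd >> ni, n ≈ Nd = 5.88e+16 cm^-3
Step 2: p = ni^2 / n = (1.5e10)^2 / 5.88e+16
Step 3: p = 2.25e20 / 5.88e+16 = 3.83e+03 cm^-3

3.83e+03


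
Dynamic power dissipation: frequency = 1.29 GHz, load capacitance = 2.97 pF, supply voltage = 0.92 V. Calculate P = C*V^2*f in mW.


Step 1: V^2 = 0.92^2 = 0.8464 V^2
Step 2: P = C*V^2*f = 2.97e-12 F * 0.8464 * 1.29e9 Hz
Step 3: P = 3.24281232e-03 W
Step 4: P = 3.243 mW

3.243


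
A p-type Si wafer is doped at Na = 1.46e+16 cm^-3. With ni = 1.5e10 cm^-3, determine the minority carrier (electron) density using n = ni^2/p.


Step 1: Majority hole concentration p ≈ Na = 1.46e+16 cm^-3
Step 2: n = ni^2 / Na = (1.5e10)^2 / 1.46e+16
Step 3: n = 1.54e+04 cm^-3

1.54e+04


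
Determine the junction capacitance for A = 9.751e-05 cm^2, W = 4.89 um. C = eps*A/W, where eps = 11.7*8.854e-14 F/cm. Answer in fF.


Step 1: eps_Si = 11.7 * 8.854e-14 = 1.035918e-12 F/cm
Step 2: W in cm = 4.89 * 1e-4 = 4.89e-04 cm
Step 3: C = 1.035918e-12 * 9.751e-05 / 4.89e-04 = 2.065693e-13 F
Step 4: C = 206.57 fF

206.57


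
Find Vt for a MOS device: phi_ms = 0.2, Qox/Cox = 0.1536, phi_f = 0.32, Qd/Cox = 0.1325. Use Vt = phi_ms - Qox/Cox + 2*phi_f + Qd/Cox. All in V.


Step 1: Vt = phi_ms - Qox/Cox + 2*phi_f + Qd/Cox
Step 2: Vt = 0.2 - 0.1536 + 2*0.32 + 0.1325
Step 3: Vt = 0.2 - 0.1536 + 0.64 + 0.1325
Step 4: Vt = 0.8189 V

0.8189


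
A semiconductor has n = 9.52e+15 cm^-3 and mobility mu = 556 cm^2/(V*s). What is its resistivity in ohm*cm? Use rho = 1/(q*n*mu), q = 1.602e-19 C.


Step 1: sigma = q * n * mu = 1.602e-19 * 9.52e+15 * 556 = 8.47958e-01 S/cm
Step 2: rho = 1 / sigma = 1 / 8.47958e-01 = 1.179 ohm*cm

1.179


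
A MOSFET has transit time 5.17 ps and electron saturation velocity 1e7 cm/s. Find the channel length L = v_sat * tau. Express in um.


Step 1: tau in seconds = 5.17 ps * 1e-12 = 5.1700e-12 s
Step 2: L = v_sat * tau = 1e7 * 5.1700e-12 = 5.1700e-05 cm
Step 3: L in um = 5.1700e-05 * 1e4 = 0.517 um

0.517


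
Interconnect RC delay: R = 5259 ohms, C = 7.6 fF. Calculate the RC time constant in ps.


Step 1: tau = R * C
Step 2: tau = 5259 * 7.6 fF = 5259 * 7.6e-15 F
Step 3: tau = 3.99684e-11 s = 39.9684 ps

39.9684


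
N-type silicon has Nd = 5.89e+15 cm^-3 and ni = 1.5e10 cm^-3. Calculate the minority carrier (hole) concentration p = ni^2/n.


Step 1: Since Nd >> ni, n ≈ Nd = 5.89e+15 cm^-3
Step 2: p = ni^2 / n = (1.5e10)^2 / 5.89e+15
Step 3: p = 2.25e20 / 5.89e+15 = 3.82e+04 cm^-3

3.82e+04


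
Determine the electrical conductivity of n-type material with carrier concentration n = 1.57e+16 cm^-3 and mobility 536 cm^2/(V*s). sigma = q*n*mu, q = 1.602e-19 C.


Step 1: sigma = q * n * mu
Step 2: sigma = 1.602e-19 * 1.57e+16 * 536
Step 3: sigma = 1.348e+00 S/cm

1.348e+00


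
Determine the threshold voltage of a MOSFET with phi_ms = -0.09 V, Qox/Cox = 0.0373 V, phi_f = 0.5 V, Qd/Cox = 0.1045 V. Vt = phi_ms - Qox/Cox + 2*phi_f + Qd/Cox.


Step 1: Vt = phi_ms - Qox/Cox + 2*phi_f + Qd/Cox
Step 2: Vt = -0.09 - 0.0373 + 2*0.5 + 0.1045
Step 3: Vt = -0.09 - 0.0373 + 1.0 + 0.1045
Step 4: Vt = 0.9772 V

0.9772


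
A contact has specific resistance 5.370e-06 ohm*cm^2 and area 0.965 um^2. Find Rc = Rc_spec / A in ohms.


Step 1: Convert area to cm^2: 0.965 um^2 = 9.6500e-09 cm^2
Step 2: Rc = Rc_spec / A = 5.370e-06 / 9.6500e-09
Step 3: Rc = 5.56e+02 ohms

5.56e+02
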